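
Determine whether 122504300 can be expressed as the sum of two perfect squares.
Not possible

Factorization: 122504300 = 2^2 × 5^2 × 107^3
By Fermat: n is sum of two squares iff every prime p ≡ 3 (mod 4) appears to even power.
Prime(s) ≡ 3 (mod 4) with odd exponent: [(107, 3)]
Therefore 122504300 cannot be expressed as a² + b².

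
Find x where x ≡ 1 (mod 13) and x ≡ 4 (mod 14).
144

Using Chinese Remainder Theorem:
M = 13 × 14 = 182
M1 = 14, M2 = 13
y1 = 14^(-1) mod 13 = 1
y2 = 13^(-1) mod 14 = 13
x = (1×14×1 + 4×13×13) mod 182 = 144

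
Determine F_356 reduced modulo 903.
3

Matrix identity: Q^n = [[F_(n+1), F_n], [F_n, F_(n-1)]] with Q = [[1,1],[1,0]].
n = 356 = 101100100₂. Square-and-multiply, entries mod 903:
Q^1 = [[1,1],[1,0]]
Q^2 = (Q^1)² = [[2,1],[1,1]]
Q^5 = (Q^2)²·Q = [[8,5],[5,3]]
Q^11 = (Q^5)²·Q = [[144,89],[89,55]]
Q^22 = (Q^11)² = [[664,554],[554,110]]
Q^44 = (Q^22)² = [[128,774],[774,257]]
Q^89 = (Q^44)²·Q = [[517,517],[517,0]]
Q^178 = (Q^89)² = [[2,1],[1,1]]
Q^356 = (Q^178)² = [[5,3],[3,2]]
F_356 mod 903 = Q^356[0][1] = 3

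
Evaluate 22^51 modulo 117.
1

Repeated squaring. Binary of 51 = 110011.
22^1 ≡ 22 (mod 117); 22^2 ≡ 16 (mod 117); 22^4 ≡ 22 (mod 117); 22^8 ≡ 16 (mod 117); 22^16 ≡ 22 (mod 117); 22^32 ≡ 16 (mod 117)
22^51 = 22^1 × 22^2 × 22^16 × 22^32 ≡ 1 (mod 117)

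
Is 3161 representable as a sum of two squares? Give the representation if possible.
5² + 56² (a=5, b=56)

Factorization: 3161 = 29 × 109
By Fermat: n is sum of two squares iff every prime p ≡ 3 (mod 4) appears to even power.
All primes ≡ 3 (mod 4) appear to even power.
Search a = 0, 1, 2, … for 3161 - a² a perfect square: first hit at a = 5: 3161 - 25 = 3136 = 56².
3161 = 5² + 56² = 25 + 3136 ✓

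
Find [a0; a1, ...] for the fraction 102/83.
[1; 4, 2, 1, 2, 2]

Euclidean algorithm steps:
102 = 1 × 83 + 19
83 = 4 × 19 + 7
19 = 2 × 7 + 5
7 = 1 × 5 + 2
5 = 2 × 2 + 1
2 = 2 × 1 + 0
Continued fraction: [1; 4, 2, 1, 2, 2]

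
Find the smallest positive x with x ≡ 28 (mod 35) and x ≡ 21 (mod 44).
1253

Using Chinese Remainder Theorem:
M = 35 × 44 = 1540
M1 = 44, M2 = 35
y1 = 44^(-1) mod 35 = 4
y2 = 35^(-1) mod 44 = 39
x = (28×44×4 + 21×35×39) mod 1540 = 1253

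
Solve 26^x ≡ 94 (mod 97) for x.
2

Baby-step giant-step with step n = ⌈√97⌉ = 10.
Baby steps 26^j mod 97 (j:value) for j=0..9: 0:1, 1:26, 2:94, 3:19, 4:9, 5:40, 6:70, 7:74, 8:81, 9:69.
h = 94 is already in the table at j=2, so x = 2.
Check: 26^2 ≡ 94 (mod 97).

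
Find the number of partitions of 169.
250438925115

p(n) counts ways to write n as a sum of positive integers (order ignored).
Euler's pentagonal recurrence: p(k) = p(k-1) + p(k-2) - p(k-5) - p(k-7) + p(k-12) + p(k-15) - ... (offsets j(3j∓1)/2, signs ++--, p(0)=1, p(<0)=0).
DP table for k = 0..168: p(0)=1, p(1)=1, p(2)=2, p(3)=3, p(4)=5, p(5)=7, p(6)=11, p(7)=15, p(8)=22, p(9)=30, p(10)=42, p(11)=56, p(12)=77, p(13)=101, p(14)=135, p(15)=176, p(16)=231, p(17)=297, p(18)=385, p(19)=490, p(20)=627, p(21)=792, p(22)=1002, p(23)=1255, p(24)=1575, p(25)=1958, p(26)=2436, p(27)=3010, p(28)=3718, p(29)=4565, p(30)=5604, p(31)=6842, p(32)=8349, p(33)=10143, p(34)=12310, p(35)=14883, p(36)=17977, p(37)=21637, p(38)=26015, p(39)=31185, p(40)=37338, p(41)=44583, p(42)=53174, p(43)=63261, p(44)=75175, p(45)=89134, p(46)=105558, p(47)=124754, p(48)=147273, p(49)=173525, p(50)=204226, p(51)=239943, p(52)=281589, p(53)=329931, p(54)=386155, p(55)=451276, p(56)=526823, p(57)=614154, p(58)=715220, p(59)=831820, p(60)=966467, p(61)=1121505, p(62)=1300156, p(63)=1505499, p(64)=1741630, p(65)=2012558, p(66)=2323520, p(67)=2679689, p(68)=3087735, p(69)=3554345, p(70)=4087968, p(71)=4697205, p(72)=5392783, p(73)=6185689, p(74)=7089500, p(75)=8118264, p(76)=9289091, p(77)=10619863, p(78)=12132164, p(79)=13848650, p(80)=15796476, p(81)=18004327, p(82)=20506255, p(83)=23338469, p(84)=26543660, p(85)=30167357, p(86)=34262962, p(87)=38887673, p(88)=44108109, p(89)=49995925, p(90)=56634173, p(91)=64112359, p(92)=72533807, p(93)=82010177, p(94)=92669720, p(95)=104651419, p(96)=118114304, p(97)=133230930, p(98)=150198136, p(99)=169229875, p(100)=190569292, p(101)=214481126, p(102)=241265379, p(103)=271248950, p(104)=304801365, p(105)=342325709, p(106)=384276336, p(107)=431149389, p(108)=483502844, p(109)=541946240, p(110)=607163746, p(111)=679903203, p(112)=761002156, p(113)=851376628, p(114)=952050665, p(115)=1064144451, p(116)=1188908248, p(117)=1327710076, p(118)=1482074143, p(119)=1653668665, p(120)=1844349560, p(121)=2056148051, p(122)=2291320912, p(123)=2552338241, p(124)=2841940500, p(125)=3163127352, p(126)=3519222692, p(127)=3913864295, p(128)=4351078600, p(129)=4835271870, p(130)=5371315400, p(131)=5964539504, p(132)=6620830889, p(133)=7346629512, p(134)=8149040695, p(135)=9035836076, p(136)=10015581680, p(137)=11097645016, p(138)=12292341831, p(139)=13610949895, p(140)=15065878135, p(141)=16670689208, p(142)=18440293320, p(143)=20390982757, p(144)=22540654445, p(145)=24908858009, p(146)=27517052599, p(147)=30388671978, p(148)=33549419497, p(149)=37027355200, p(150)=40853235313, p(151)=45060624582, p(152)=49686288421, p(153)=54770336324, p(154)=60356673280, p(155)=66493182097, p(156)=73232243759, p(157)=80630964769, p(158)=88751778802, p(159)=97662728555, p(160)=107438159466, p(161)=118159068427, p(162)=129913904637, p(163)=142798995930, p(164)=156919475295, p(165)=172389800255, p(166)=189334822579, p(167)=207890420102, p(168)=228204732751.
Final step: p(169) = p(168) + p(167) - p(164) - p(162) + p(157) + p(154) - p(147) - p(143) + p(134) + p(129) - p(118) - p(112) + p(99) + p(92) - p(77) - p(69) + p(52) + p(43) - p(24) - p(14)
= 228204732751 + 207890420102 - 156919475295 - 129913904637 + 80630964769 + 60356673280 - 30388671978 - 20390982757 + 8149040695 + 4835271870 - 1482074143 - 761002156 + 169229875 + 72533807 - 10619863 - 3554345 + 281589 + 63261 - 1575 - 135
= 250438925115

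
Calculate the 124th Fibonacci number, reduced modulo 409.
315

Matrix identity: Q^n = [[F_(n+1), F_n], [F_n, F_(n-1)]] with Q = [[1,1],[1,0]].
n = 124 = 1111100₂. Square-and-multiply, entries mod 409:
Q^1 = [[1,1],[1,0]]
Q^3 = (Q^1)²·Q = [[3,2],[2,1]]
Q^7 = (Q^3)²·Q = [[21,13],[13,8]]
Q^15 = (Q^7)²·Q = [[169,201],[201,377]]
Q^31 = (Q^15)²·Q = [[384,250],[250,134]]
Q^62 = (Q^31)² = [[139,256],[256,292]]
Q^124 = (Q^62)² = [[194,315],[315,288]]
F_124 mod 409 = Q^124[0][1] = 315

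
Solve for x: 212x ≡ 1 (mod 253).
37

gcd(212, 253) = 1, so the inverse exists.
Extended Euclidean algorithm on (253, 212):
253 = 1 × 212 + 41  ⟹  41 = (1)·253 + (-1)·212
212 = 5 × 41 + 7  ⟹  7 = (-5)·253 + (6)·212
41 = 5 × 7 + 6  ⟹  6 = (26)·253 + (-31)·212
7 = 1 × 6 + 1  ⟹  1 = (-31)·253 + (37)·212
So (37)·212 ≡ 1 (mod 253), i.e. 212^(-1) ≡ 37 (mod 253).
Check: 212 × 37 = 7844 ≡ 1 (mod 253)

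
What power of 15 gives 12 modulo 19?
3

Baby-step giant-step with step n = ⌈√19⌉ = 5.
Baby steps 15^j mod 19 (j:value) for j=0..4: 0:1, 1:15, 2:16, 3:12, 4:9.
h = 12 is already in the table at j=3, so x = 3.
Check: 15^3 ≡ 12 (mod 19).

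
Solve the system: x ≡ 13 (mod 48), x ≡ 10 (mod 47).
2125

Using Chinese Remainder Theorem:
M = 48 × 47 = 2256
M1 = 47, M2 = 48
y1 = 47^(-1) mod 48 = 47
y2 = 48^(-1) mod 47 = 1
x = (13×47×47 + 10×48×1) mod 2256 = 2125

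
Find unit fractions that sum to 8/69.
1/9 + 1/207

Greedy algorithm:
8/69: ceiling(69/8) = 9, use 1/9
1/207: ceiling(207/1) = 207, use 1/207
Result: 8/69 = 1/9 + 1/207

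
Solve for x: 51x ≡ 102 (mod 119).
x ≡ 2 (mod 7)

gcd(51, 119) = 17, which divides 102, so solutions exist.
Divide through by 17: 3x ≡ 6 (mod 7).
Find 3^(-1) mod 7 by the extended Euclidean algorithm:
7 = 2 × 3 + 1  ⟹  1 = (1)·7 + (-2)·3
So (-2)·3 ≡ 1 (mod 7), i.e. 3^(-1) ≡ -2 ≡ 5 (mod 7).
x ≡ 5 × 6 = 30 ≡ 2 (mod 7).
Check: 51 × 2 = 102 ≡ 102 (mod 119).
x ≡ 2 (mod 7), giving 17 solutions mod 119.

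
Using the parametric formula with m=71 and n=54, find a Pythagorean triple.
(2125, 7668, 7957)

Euclid's formula: a = m² - n², b = 2mn, c = m² + n²
m = 71, n = 54
a = 71² - 54² = 5041 - 2916 = 2125
b = 2 × 71 × 54 = 7668
c = 71² + 54² = 5041 + 2916 = 7957
Verification: 2125² + 7668² = 4515625 + 58798224 = 63313849 = 7957² ✓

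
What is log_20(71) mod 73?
28

Baby-step giant-step with step n = ⌈√73⌉ = 9.
Baby steps 20^j mod 73 (j:value) for j=0..8: 0:1, 1:20, 2:35, 3:43, 4:57, 5:45, 6:24, 7:42, 8:37.
Giant-step multiplier: 20^(-9) ≡ 20^(72-9) = 20^63 ≡ 22 (mod 73).
Giant steps γ_i = 71·22^i mod 73: γ_0=71, γ_1=29, γ_2=54, γ_3=20 (in table at j=1).
x = i·n + j = 3·9 + 1 = 28.
Check: 20^28 ≡ 71 (mod 73).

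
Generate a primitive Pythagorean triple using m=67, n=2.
(4485, 268, 4493)

Euclid's formula: a = m² - n², b = 2mn, c = m² + n²
m = 67, n = 2
a = 67² - 2² = 4489 - 4 = 4485
b = 2 × 67 × 2 = 268
c = 67² + 2² = 4489 + 4 = 4493
Verification: 4485² + 268² = 20115225 + 71824 = 20187049 = 4493² ✓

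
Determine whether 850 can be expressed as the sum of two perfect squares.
3² + 29² (a=3, b=29)

Factorization: 850 = 2 × 5^2 × 17
By Fermat: n is sum of two squares iff every prime p ≡ 3 (mod 4) appears to even power.
All primes ≡ 3 (mod 4) appear to even power.
Search a = 0, 1, 2, … for 850 - a² a perfect square: first hit at a = 3: 850 - 9 = 841 = 29².
850 = 3² + 29² = 9 + 841 ✓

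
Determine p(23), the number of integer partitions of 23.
1255

p(n) counts ways to write n as a sum of positive integers (order ignored).
Euler's pentagonal recurrence: p(k) = p(k-1) + p(k-2) - p(k-5) - p(k-7) + p(k-12) + p(k-15) - ... (offsets j(3j∓1)/2, signs ++--, p(0)=1, p(<0)=0).
DP table for k = 0..22: p(0)=1, p(1)=1, p(2)=2, p(3)=3, p(4)=5, p(5)=7, p(6)=11, p(7)=15, p(8)=22, p(9)=30, p(10)=42, p(11)=56, p(12)=77, p(13)=101, p(14)=135, p(15)=176, p(16)=231, p(17)=297, p(18)=385, p(19)=490, p(20)=627, p(21)=792, p(22)=1002.
Final step: p(23) = p(22) + p(21) - p(18) - p(16) + p(11) + p(8) - p(1)
= 1002 + 792 - 385 - 231 + 56 + 22 - 1
= 1255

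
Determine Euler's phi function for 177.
116

177 = 3 × 59
φ(n) = n × ∏(1 - 1/p) for each prime p dividing n
φ(177) = 177 × (1 - 1/3) × (1 - 1/59) = 116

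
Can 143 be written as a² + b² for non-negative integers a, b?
Not possible

Factorization: 143 = 11 × 13
By Fermat: n is sum of two squares iff every prime p ≡ 3 (mod 4) appears to even power.
Prime(s) ≡ 3 (mod 4) with odd exponent: [(11, 1)]
Therefore 143 cannot be expressed as a² + b².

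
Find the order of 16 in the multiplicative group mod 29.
7

29 is prime, so ord(16) divides φ(29) = 28.
Divisors of 28: 1, 2, 4, 7, 14, 28.
Repeated squaring: 16^1 ≡ 16, 16^2 ≡ 24, 16^4 ≡ 25, 16^8 ≡ 16, 16^16 ≡ 24 (mod 29).
Test 16^d mod 29 for each divisor d in increasing order:
16^1 ≡ 16
16^2 ≡ 24
16^4 ≡ 25
16^7 = 16^4·16^2·16^1 ≡ 1  ← first divisor giving 1
The order is 7.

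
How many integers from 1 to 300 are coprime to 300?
80

300 = 2^2 × 3 × 5^2
φ(n) = n × ∏(1 - 1/p) for each prime p dividing n
φ(300) = 300 × (1 - 1/2) × (1 - 1/3) × (1 - 1/5) = 80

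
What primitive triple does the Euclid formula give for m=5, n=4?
(9, 40, 41)

Euclid's formula: a = m² - n², b = 2mn, c = m² + n²
m = 5, n = 4
a = 5² - 4² = 25 - 16 = 9
b = 2 × 5 × 4 = 40
c = 5² + 4² = 25 + 16 = 41
Verification: 9² + 40² = 81 + 1600 = 1681 = 41² ✓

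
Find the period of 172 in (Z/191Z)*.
95

191 is prime, so ord(172) divides φ(191) = 190.
Divisors of 190: 1, 2, 5, 10, 19, 38, 95, 190.
Repeated squaring: 172^1 ≡ 172, 172^2 ≡ 170, 172^4 ≡ 59, 172^8 ≡ 43, 172^16 ≡ 130, 172^32 ≡ 92, 172^64 ≡ 60, 172^128 ≡ 162 (mod 191).
Test 172^d mod 191 for each divisor d in increasing order:
172^1 ≡ 172
172^2 ≡ 170
172^5 = 172^4·172^1 ≡ 25
172^10 = 172^8·172^2 ≡ 52
172^19 = 172^16·172^2·172^1 ≡ 109
172^38 = 172^32·172^4·172^2 ≡ 39
172^95 = 172^64·172^16·172^8·172^4·172^2·172^1 ≡ 1  ← first divisor giving 1
The order is 95.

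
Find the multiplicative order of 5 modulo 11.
5

11 is prime, so ord(5) divides φ(11) = 10.
Divisors of 10: 1, 2, 5, 10.
Repeated squaring: 5^1 ≡ 5, 5^2 ≡ 3, 5^4 ≡ 9, 5^8 ≡ 4 (mod 11).
Test 5^d mod 11 for each divisor d in increasing order:
5^1 ≡ 5
5^2 ≡ 3
5^5 = 5^4·5^1 ≡ 1  ← first divisor giving 1
The order is 5.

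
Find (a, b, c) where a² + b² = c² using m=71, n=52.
(2337, 7384, 7745)

Euclid's formula: a = m² - n², b = 2mn, c = m² + n²
m = 71, n = 52
a = 71² - 52² = 5041 - 2704 = 2337
b = 2 × 71 × 52 = 7384
c = 71² + 52² = 5041 + 2704 = 7745
Verification: 2337² + 7384² = 5461569 + 54523456 = 59985025 = 7745² ✓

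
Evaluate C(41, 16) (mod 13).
0

Using Lucas' theorem:
Write n=41 and k=16 in base 13:
n in base 13: [3, 2]
k in base 13: [1, 3]
C(41,16) mod 13 = ∏ C(n_i, k_i) mod 13
Digit binomials (mod 13): C(3,1) = 3; C(2,3) = 0 (k_i > n_i)
Product: 3 × 0 = 0 ≡ 0 (mod 13)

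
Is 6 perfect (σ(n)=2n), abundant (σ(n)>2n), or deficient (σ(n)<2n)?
perfect

Proper divisors of 6: sum = 1 + 2 + 3 = 6
Since 6 = 6, 6 is perfect.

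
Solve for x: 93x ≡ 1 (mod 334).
255

gcd(93, 334) = 1, so the inverse exists.
Extended Euclidean algorithm on (334, 93):
334 = 3 × 93 + 55  ⟹  55 = (1)·334 + (-3)·93
93 = 1 × 55 + 38  ⟹  38 = (-1)·334 + (4)·93
55 = 1 × 38 + 17  ⟹  17 = (2)·334 + (-7)·93
38 = 2 × 17 + 4  ⟹  4 = (-5)·334 + (18)·93
17 = 4 × 4 + 1  ⟹  1 = (22)·334 + (-79)·93
So (-79)·93 ≡ 1 (mod 334), i.e. 93^(-1) ≡ -79 ≡ 255 (mod 334).
Check: 93 × 255 = 23715 ≡ 1 (mod 334)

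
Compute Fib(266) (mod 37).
0

Matrix identity: Q^n = [[F_(n+1), F_n], [F_n, F_(n-1)]] with Q = [[1,1],[1,0]].
n = 266 = 100001010₂. Square-and-multiply, entries mod 37:
Q^1 = [[1,1],[1,0]]
Q^2 = (Q^1)² = [[2,1],[1,1]]
Q^4 = (Q^2)² = [[5,3],[3,2]]
Q^8 = (Q^4)² = [[34,21],[21,13]]
Q^16 = (Q^8)² = [[6,25],[25,18]]
Q^33 = (Q^16)²·Q = [[3,32],[32,8]]
Q^66 = (Q^33)² = [[34,19],[19,15]]
Q^133 = (Q^66)²·Q = [[6,0],[0,6]]
Q^266 = (Q^133)² = [[36,0],[0,36]]
F_266 mod 37 = Q^266[0][1] = 0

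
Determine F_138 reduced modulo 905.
94

Matrix identity: Q^n = [[F_(n+1), F_n], [F_n, F_(n-1)]] with Q = [[1,1],[1,0]].
n = 138 = 10001010₂. Square-and-multiply, entries mod 905:
Q^1 = [[1,1],[1,0]]
Q^2 = (Q^1)² = [[2,1],[1,1]]
Q^4 = (Q^2)² = [[5,3],[3,2]]
Q^8 = (Q^4)² = [[34,21],[21,13]]
Q^17 = (Q^8)²·Q = [[774,692],[692,82]]
Q^34 = (Q^17)² = [[85,482],[482,508]]
Q^69 = (Q^34)²·Q = [[475,629],[629,751]]
Q^138 = (Q^69)² = [[436,94],[94,342]]
F_138 mod 905 = Q^138[0][1] = 94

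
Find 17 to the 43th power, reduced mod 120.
113

Repeated squaring. Binary of 43 = 101011.
17^1 ≡ 17 (mod 120); 17^2 ≡ 49 (mod 120); 17^4 ≡ 1 (mod 120); 17^8 ≡ 1 (mod 120); 17^16 ≡ 1 (mod 120); 17^32 ≡ 1 (mod 120)
17^43 = 17^1 × 17^2 × 17^8 × 17^32 ≡ 113 (mod 120)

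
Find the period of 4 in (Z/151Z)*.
15

151 is prime, so ord(4) divides φ(151) = 150.
Divisors of 150: 1, 2, 3, 5, 6, 10, 15, 25, 30, 50, 75, 150.
Repeated squaring: 4^1 ≡ 4, 4^2 ≡ 16, 4^4 ≡ 105, 4^8 ≡ 2, 4^16 ≡ 4, 4^32 ≡ 16, 4^64 ≡ 105, 4^128 ≡ 2 (mod 151).
Test 4^d mod 151 for each divisor d in increasing order:
4^1 ≡ 4
4^2 ≡ 16
4^3 = 4^2·4^1 ≡ 64
4^5 = 4^4·4^1 ≡ 118
4^6 = 4^4·4^2 ≡ 19
4^10 = 4^8·4^2 ≡ 32
4^15 = 4^8·4^4·4^2·4^1 ≡ 1  ← first divisor giving 1
The order is 15.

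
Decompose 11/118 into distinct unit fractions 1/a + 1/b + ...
1/11 + 1/433 + 1/562034

Greedy algorithm:
11/118: ceiling(118/11) = 11, use 1/11
3/1298: ceiling(1298/3) = 433, use 1/433
1/562034: ceiling(562034/1) = 562034, use 1/562034
Result: 11/118 = 1/11 + 1/433 + 1/562034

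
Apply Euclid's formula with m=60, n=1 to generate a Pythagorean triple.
(3599, 120, 3601)

Euclid's formula: a = m² - n², b = 2mn, c = m² + n²
m = 60, n = 1
a = 60² - 1² = 3600 - 1 = 3599
b = 2 × 60 × 1 = 120
c = 60² + 1² = 3600 + 1 = 3601
Verification: 3599² + 120² = 12952801 + 14400 = 12967201 = 3601² ✓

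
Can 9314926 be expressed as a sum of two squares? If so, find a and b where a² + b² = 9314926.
Not possible

Factorization: 9314926 = 2 × 167^3
By Fermat: n is sum of two squares iff every prime p ≡ 3 (mod 4) appears to even power.
Prime(s) ≡ 3 (mod 4) with odd exponent: [(167, 3)]
Therefore 9314926 cannot be expressed as a² + b².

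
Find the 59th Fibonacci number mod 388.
245

Matrix identity: Q^n = [[F_(n+1), F_n], [F_n, F_(n-1)]] with Q = [[1,1],[1,0]].
n = 59 = 111011₂. Square-and-multiply, entries mod 388:
Q^1 = [[1,1],[1,0]]
Q^3 = (Q^1)²·Q = [[3,2],[2,1]]
Q^7 = (Q^3)²·Q = [[21,13],[13,8]]
Q^14 = (Q^7)² = [[222,377],[377,233]]
Q^29 = (Q^14)²·Q = [[168,129],[129,39]]
Q^59 = (Q^29)²·Q = [[176,245],[245,319]]
F_59 mod 388 = Q^59[0][1] = 245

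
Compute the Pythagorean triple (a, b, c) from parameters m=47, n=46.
(93, 4324, 4325)

Euclid's formula: a = m² - n², b = 2mn, c = m² + n²
m = 47, n = 46
a = 47² - 46² = 2209 - 2116 = 93
b = 2 × 47 × 46 = 4324
c = 47² + 46² = 2209 + 2116 = 4325
Verification: 93² + 4324² = 8649 + 18696976 = 18705625 = 4325² ✓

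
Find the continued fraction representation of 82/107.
[0; 1, 3, 3, 1, 1, 3]

Euclidean algorithm steps:
82 = 0 × 107 + 82
107 = 1 × 82 + 25
82 = 3 × 25 + 7
25 = 3 × 7 + 4
7 = 1 × 4 + 3
4 = 1 × 3 + 1
3 = 3 × 1 + 0
Continued fraction: [0; 1, 3, 3, 1, 1, 3]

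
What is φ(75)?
40

75 = 3 × 5^2
φ(n) = n × ∏(1 - 1/p) for each prime p dividing n
φ(75) = 75 × (1 - 1/3) × (1 - 1/5) = 40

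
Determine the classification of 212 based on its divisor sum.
deficient

Proper divisors of 212: sum = 1 + 2 + 4 + 53 + 106 = 166
Since 166 < 212, 212 is deficient.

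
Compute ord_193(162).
96

193 is prime, so ord(162) divides φ(193) = 192.
Divisors of 192: 1, 2, 3, 4, 6, 8, 12, 16, 24, 32, 48, 64, 96, 192.
Repeated squaring: 162^1 ≡ 162, 162^2 ≡ 189, 162^4 ≡ 16, 162^8 ≡ 63, 162^16 ≡ 109, 162^32 ≡ 108, 162^64 ≡ 84, 162^128 ≡ 108 (mod 193).
Test 162^d mod 193 for each divisor d in increasing order:
162^1 ≡ 162
162^2 ≡ 189
162^3 = 162^2·162^1 ≡ 124
162^4 ≡ 16
162^6 = 162^4·162^2 ≡ 129
162^8 ≡ 63
162^12 = 162^8·162^4 ≡ 43
162^16 ≡ 109
162^24 = 162^16·162^8 ≡ 112
162^32 ≡ 108
162^48 = 162^32·162^16 ≡ 192
162^64 ≡ 84
162^96 = 162^64·162^32 ≡ 1  ← first divisor giving 1
The order is 96.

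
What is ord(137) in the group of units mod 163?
162

163 is prime, so ord(137) divides φ(163) = 162.
Divisors of 162: 1, 2, 3, 6, 9, 18, 27, 54, 81, 162.
Repeated squaring: 137^1 ≡ 137, 137^2 ≡ 24, 137^4 ≡ 87, 137^8 ≡ 71, 137^16 ≡ 151, 137^32 ≡ 144, 137^64 ≡ 35, 137^128 ≡ 84 (mod 163).
Test 137^d mod 163 for each divisor d in increasing order:
137^1 ≡ 137
137^2 ≡ 24
137^3 = 137^2·137^1 ≡ 28
137^6 = 137^4·137^2 ≡ 132
137^9 = 137^8·137^1 ≡ 110
137^18 = 137^16·137^2 ≡ 38
137^27 = 137^16·137^8·137^2·137^1 ≡ 105
137^54 = 137^32·137^16·137^4·137^2 ≡ 104
137^81 = 137^64·137^16·137^1 ≡ 162
137^162 = 137^128·137^32·137^2 ≡ 1  ← first divisor giving 1
The order is 162.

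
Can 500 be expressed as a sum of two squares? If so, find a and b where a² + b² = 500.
4² + 22² (a=4, b=22)

Factorization: 500 = 2^2 × 5^3
By Fermat: n is sum of two squares iff every prime p ≡ 3 (mod 4) appears to even power.
All primes ≡ 3 (mod 4) appear to even power.
Search a = 0, 1, 2, … for 500 - a² a perfect square: first hit at a = 4: 500 - 16 = 484 = 22².
500 = 4² + 22² = 16 + 484 ✓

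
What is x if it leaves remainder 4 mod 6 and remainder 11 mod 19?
106

Using Chinese Remainder Theorem:
M = 6 × 19 = 114
M1 = 19, M2 = 6
y1 = 19^(-1) mod 6 = 1
y2 = 6^(-1) mod 19 = 16
x = (4×19×1 + 11×6×16) mod 114 = 106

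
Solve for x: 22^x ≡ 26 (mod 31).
25

Baby-step giant-step with step n = ⌈√31⌉ = 6.
Baby steps 22^j mod 31 (j:value) for j=0..5: 0:1, 1:22, 2:19, 3:15, 4:20, 5:6.
Giant-step multiplier: 22^(-6) ≡ 22^(30-6) = 22^24 ≡ 4 (mod 31).
Giant steps γ_i = 26·4^i mod 31: γ_0=26, γ_1=11, γ_2=13, γ_3=21, γ_4=22 (in table at j=1).
x = i·n + j = 4·6 + 1 = 25.
Check: 22^25 ≡ 26 (mod 31).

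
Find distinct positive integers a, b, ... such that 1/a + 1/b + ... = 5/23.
1/5 + 1/58 + 1/6670

Greedy algorithm:
5/23: ceiling(23/5) = 5, use 1/5
2/115: ceiling(115/2) = 58, use 1/58
1/6670: ceiling(6670/1) = 6670, use 1/6670
Result: 5/23 = 1/5 + 1/58 + 1/6670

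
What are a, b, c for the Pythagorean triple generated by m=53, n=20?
(2409, 2120, 3209)

Euclid's formula: a = m² - n², b = 2mn, c = m² + n²
m = 53, n = 20
a = 53² - 20² = 2809 - 400 = 2409
b = 2 × 53 × 20 = 2120
c = 53² + 20² = 2809 + 400 = 3209
Verification: 2409² + 2120² = 5803281 + 4494400 = 10297681 = 3209² ✓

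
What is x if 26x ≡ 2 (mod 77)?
x ≡ 6 (mod 77)

gcd(26, 77) = 1, which divides 2, so solutions exist.
Find 26^(-1) mod 77 by the extended Euclidean algorithm:
77 = 2 × 26 + 25  ⟹  25 = (1)·77 + (-2)·26
26 = 1 × 25 + 1  ⟹  1 = (-1)·77 + (3)·26
So (3)·26 ≡ 1 (mod 77), i.e. 26^(-1) ≡ 3 (mod 77).
x ≡ 3 × 2 = 6 ≡ 6 (mod 77).
Check: 26 × 6 = 156 ≡ 2 (mod 77).
Unique solution: x ≡ 6 (mod 77)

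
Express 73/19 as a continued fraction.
[3; 1, 5, 3]

Euclidean algorithm steps:
73 = 3 × 19 + 16
19 = 1 × 16 + 3
16 = 5 × 3 + 1
3 = 3 × 1 + 0
Continued fraction: [3; 1, 5, 3]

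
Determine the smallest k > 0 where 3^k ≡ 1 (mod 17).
16

17 is prime, so ord(3) divides φ(17) = 16.
Divisors of 16: 1, 2, 4, 8, 16.
Repeated squaring: 3^1 ≡ 3, 3^2 ≡ 9, 3^4 ≡ 13, 3^8 ≡ 16, 3^16 ≡ 1 (mod 17).
Test 3^d mod 17 for each divisor d in increasing order:
3^1 ≡ 3
3^2 ≡ 9
3^4 ≡ 13
3^8 ≡ 16
3^16 ≡ 1  ← first divisor giving 1
The order is 16.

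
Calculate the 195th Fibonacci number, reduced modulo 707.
611

Matrix identity: Q^n = [[F_(n+1), F_n], [F_n, F_(n-1)]] with Q = [[1,1],[1,0]].
n = 195 = 11000011₂. Square-and-multiply, entries mod 707:
Q^1 = [[1,1],[1,0]]
Q^3 = (Q^1)²·Q = [[3,2],[2,1]]
Q^6 = (Q^3)² = [[13,8],[8,5]]
Q^12 = (Q^6)² = [[233,144],[144,89]]
Q^24 = (Q^12)² = [[83,413],[413,377]]
Q^48 = (Q^24)² = [[1,504],[504,204]]
Q^97 = (Q^48)²·Q = [[302,204],[204,98]]
Q^195 = (Q^97)²·Q = [[199,611],[611,295]]
F_195 mod 707 = Q^195[0][1] = 611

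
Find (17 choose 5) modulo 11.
6

Using Lucas' theorem:
Write n=17 and k=5 in base 11:
n in base 11: [1, 6]
k in base 11: [0, 5]
C(17,5) mod 11 = ∏ C(n_i, k_i) mod 11
Digit binomials (mod 11): C(1,0) = 1; C(6,5) = 6
Product: 1 × 6 = 6 ≡ 6 (mod 11)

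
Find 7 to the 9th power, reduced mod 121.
107

Repeated squaring. Binary of 9 = 1001.
7^1 ≡ 7 (mod 121); 7^2 ≡ 49 (mod 121); 7^4 ≡ 102 (mod 121); 7^8 ≡ 119 (mod 121)
7^9 = 7^1 × 7^8 ≡ 107 (mod 121)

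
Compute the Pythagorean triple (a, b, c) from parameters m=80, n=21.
(5959, 3360, 6841)

Euclid's formula: a = m² - n², b = 2mn, c = m² + n²
m = 80, n = 21
a = 80² - 21² = 6400 - 441 = 5959
b = 2 × 80 × 21 = 3360
c = 80² + 21² = 6400 + 441 = 6841
Verification: 5959² + 3360² = 35509681 + 11289600 = 46799281 = 6841² ✓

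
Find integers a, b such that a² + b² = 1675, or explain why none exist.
Not possible

Factorization: 1675 = 5^2 × 67
By Fermat: n is sum of two squares iff every prime p ≡ 3 (mod 4) appears to even power.
Prime(s) ≡ 3 (mod 4) with odd exponent: [(67, 1)]
Therefore 1675 cannot be expressed as a² + b².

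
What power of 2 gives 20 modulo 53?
49

Baby-step giant-step with step n = ⌈√53⌉ = 8.
Baby steps 2^j mod 53 (j:value) for j=0..7: 0:1, 1:2, 2:4, 3:8, 4:16, 5:32, 6:11, 7:22.
Giant-step multiplier: 2^(-8) ≡ 2^(52-8) = 2^44 ≡ 47 (mod 53).
Giant steps γ_i = 20·47^i mod 53: γ_0=20, γ_1=39, γ_2=31, γ_3=26, γ_4=3, γ_5=35, γ_6=2 (in table at j=1).
x = i·n + j = 6·8 + 1 = 49.
Check: 2^49 ≡ 20 (mod 53).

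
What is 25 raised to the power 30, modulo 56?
1

Repeated squaring. Binary of 30 = 11110.
25^1 ≡ 25 (mod 56); 25^2 ≡ 9 (mod 56); 25^4 ≡ 25 (mod 56); 25^8 ≡ 9 (mod 56); 25^16 ≡ 25 (mod 56)
25^30 = 25^2 × 25^4 × 25^8 × 25^16 ≡ 1 (mod 56)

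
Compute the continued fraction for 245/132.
[1; 1, 5, 1, 18]

Euclidean algorithm steps:
245 = 1 × 132 + 113
132 = 1 × 113 + 19
113 = 5 × 19 + 18
19 = 1 × 18 + 1
18 = 18 × 1 + 0
Continued fraction: [1; 1, 5, 1, 18]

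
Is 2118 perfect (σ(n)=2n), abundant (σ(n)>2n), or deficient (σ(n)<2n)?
abundant

Proper divisors of 2118: sum = 1 + 2 + 3 + 6 + 353 + 706 + 1059 = 2130
Since 2130 > 2118, 2118 is abundant.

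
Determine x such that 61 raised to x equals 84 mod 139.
51

Baby-step giant-step with step n = ⌈√139⌉ = 12.
Baby steps 61^j mod 139 (j:value) for j=0..11: 0:1, 1:61, 2:107, 3:133, 4:51, 5:53, 6:36, 7:111, 8:99, 9:62, 10:29, 11:101.
Giant-step multiplier: 61^(-12) ≡ 61^(138-12) = 61^126 ≡ 34 (mod 139).
Giant steps γ_i = 84·34^i mod 139: γ_0=84, γ_1=76, γ_2=82, γ_3=8, γ_4=133 (in table at j=3).
x = i·n + j = 4·12 + 3 = 51.
Check: 61^51 ≡ 84 (mod 139).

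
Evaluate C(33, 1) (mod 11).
0

Using Lucas' theorem:
Write n=33 and k=1 in base 11:
n in base 11: [3, 0]
k in base 11: [0, 1]
C(33,1) mod 11 = ∏ C(n_i, k_i) mod 11
Digit binomials (mod 11): C(3,0) = 1; C(0,1) = 0 (k_i > n_i)
Product: 1 × 0 = 0 ≡ 0 (mod 11)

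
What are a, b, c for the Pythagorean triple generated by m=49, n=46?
(285, 4508, 4517)

Euclid's formula: a = m² - n², b = 2mn, c = m² + n²
m = 49, n = 46
a = 49² - 46² = 2401 - 2116 = 285
b = 2 × 49 × 46 = 4508
c = 49² + 46² = 2401 + 2116 = 4517
Verification: 285² + 4508² = 81225 + 20322064 = 20403289 = 4517² ✓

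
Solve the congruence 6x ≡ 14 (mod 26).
x ≡ 11 (mod 13)

gcd(6, 26) = 2, which divides 14, so solutions exist.
Divide through by 2: 3x ≡ 7 (mod 13).
Find 3^(-1) mod 13 by the extended Euclidean algorithm:
13 = 4 × 3 + 1  ⟹  1 = (1)·13 + (-4)·3
So (-4)·3 ≡ 1 (mod 13), i.e. 3^(-1) ≡ -4 ≡ 9 (mod 13).
x ≡ 9 × 7 = 63 ≡ 11 (mod 13).
Check: 6 × 11 = 66 ≡ 14 (mod 26).
x ≡ 11 (mod 13), giving 2 solutions mod 26.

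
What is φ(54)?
18

54 = 2 × 3^3
φ(n) = n × ∏(1 - 1/p) for each prime p dividing n
φ(54) = 54 × (1 - 1/2) × (1 - 1/3) = 18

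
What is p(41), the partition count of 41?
44583

p(n) counts ways to write n as a sum of positive integers (order ignored).
Euler's pentagonal recurrence: p(k) = p(k-1) + p(k-2) - p(k-5) - p(k-7) + p(k-12) + p(k-15) - ... (offsets j(3j∓1)/2, signs ++--, p(0)=1, p(<0)=0).
DP table for k = 0..40: p(0)=1, p(1)=1, p(2)=2, p(3)=3, p(4)=5, p(5)=7, p(6)=11, p(7)=15, p(8)=22, p(9)=30, p(10)=42, p(11)=56, p(12)=77, p(13)=101, p(14)=135, p(15)=176, p(16)=231, p(17)=297, p(18)=385, p(19)=490, p(20)=627, p(21)=792, p(22)=1002, p(23)=1255, p(24)=1575, p(25)=1958, p(26)=2436, p(27)=3010, p(28)=3718, p(29)=4565, p(30)=5604, p(31)=6842, p(32)=8349, p(33)=10143, p(34)=12310, p(35)=14883, p(36)=17977, p(37)=21637, p(38)=26015, p(39)=31185, p(40)=37338.
Final step: p(41) = p(40) + p(39) - p(36) - p(34) + p(29) + p(26) - p(19) - p(15) + p(6) + p(1)
= 37338 + 31185 - 17977 - 12310 + 4565 + 2436 - 490 - 176 + 11 + 1
= 44583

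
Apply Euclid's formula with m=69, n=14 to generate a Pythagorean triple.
(4565, 1932, 4957)

Euclid's formula: a = m² - n², b = 2mn, c = m² + n²
m = 69, n = 14
a = 69² - 14² = 4761 - 196 = 4565
b = 2 × 69 × 14 = 1932
c = 69² + 14² = 4761 + 196 = 4957
Verification: 4565² + 1932² = 20839225 + 3732624 = 24571849 = 4957² ✓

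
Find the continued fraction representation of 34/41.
[0; 1, 4, 1, 6]

Euclidean algorithm steps:
34 = 0 × 41 + 34
41 = 1 × 34 + 7
34 = 4 × 7 + 6
7 = 1 × 6 + 1
6 = 6 × 1 + 0
Continued fraction: [0; 1, 4, 1, 6]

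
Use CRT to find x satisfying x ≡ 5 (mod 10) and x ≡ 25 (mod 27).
25

Using Chinese Remainder Theorem:
M = 10 × 27 = 270
M1 = 27, M2 = 10
y1 = 27^(-1) mod 10 = 3
y2 = 10^(-1) mod 27 = 19
x = (5×27×3 + 25×10×19) mod 270 = 25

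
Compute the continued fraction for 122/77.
[1; 1, 1, 2, 2, 6]

Euclidean algorithm steps:
122 = 1 × 77 + 45
77 = 1 × 45 + 32
45 = 1 × 32 + 13
32 = 2 × 13 + 6
13 = 2 × 6 + 1
6 = 6 × 1 + 0
Continued fraction: [1; 1, 1, 2, 2, 6]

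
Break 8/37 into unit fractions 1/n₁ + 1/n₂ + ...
1/5 + 1/62 + 1/11470

Greedy algorithm:
8/37: ceiling(37/8) = 5, use 1/5
3/185: ceiling(185/3) = 62, use 1/62
1/11470: ceiling(11470/1) = 11470, use 1/11470
Result: 8/37 = 1/5 + 1/62 + 1/11470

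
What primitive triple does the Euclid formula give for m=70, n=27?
(4171, 3780, 5629)

Euclid's formula: a = m² - n², b = 2mn, c = m² + n²
m = 70, n = 27
a = 70² - 27² = 4900 - 729 = 4171
b = 2 × 70 × 27 = 3780
c = 70² + 27² = 4900 + 729 = 5629
Verification: 4171² + 3780² = 17397241 + 14288400 = 31685641 = 5629² ✓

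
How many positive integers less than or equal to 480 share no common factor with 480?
128

480 = 2^5 × 3 × 5
φ(n) = n × ∏(1 - 1/p) for each prime p dividing n
φ(480) = 480 × (1 - 1/2) × (1 - 1/3) × (1 - 1/5) = 128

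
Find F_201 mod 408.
202

Matrix identity: Q^n = [[F_(n+1), F_n], [F_n, F_(n-1)]] with Q = [[1,1],[1,0]].
n = 201 = 11001001₂. Square-and-multiply, entries mod 408:
Q^1 = [[1,1],[1,0]]
Q^3 = (Q^1)²·Q = [[3,2],[2,1]]
Q^6 = (Q^3)² = [[13,8],[8,5]]
Q^12 = (Q^6)² = [[233,144],[144,89]]
Q^25 = (Q^12)²·Q = [[217,361],[361,264]]
Q^50 = (Q^25)² = [[338,241],[241,97]]
Q^100 = (Q^50)² = [[149,387],[387,170]]
Q^201 = (Q^100)²·Q = [[31,202],[202,237]]
F_201 mod 408 = Q^201[0][1] = 202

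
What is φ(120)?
32

120 = 2^3 × 3 × 5
φ(n) = n × ∏(1 - 1/p) for each prime p dividing n
φ(120) = 120 × (1 - 1/2) × (1 - 1/3) × (1 - 1/5) = 32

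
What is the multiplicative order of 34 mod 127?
63

127 is prime, so ord(34) divides φ(127) = 126.
Divisors of 126: 1, 2, 3, 6, 7, 9, 14, 18, 21, 42, 63, 126.
Repeated squaring: 34^1 ≡ 34, 34^2 ≡ 13, 34^4 ≡ 42, 34^8 ≡ 113, 34^16 ≡ 69, 34^32 ≡ 62, 34^64 ≡ 34 (mod 127).
Test 34^d mod 127 for each divisor d in increasing order:
34^1 ≡ 34
34^2 ≡ 13
34^3 = 34^2·34^1 ≡ 61
34^6 = 34^4·34^2 ≡ 38
34^7 = 34^4·34^2·34^1 ≡ 22
34^9 = 34^8·34^1 ≡ 32
34^14 = 34^8·34^4·34^2 ≡ 103
34^18 = 34^16·34^2 ≡ 8
34^21 = 34^16·34^4·34^1 ≡ 107
34^42 = 34^32·34^8·34^2 ≡ 19
34^63 = 34^32·34^16·34^8·34^4·34^2·34^1 ≡ 1  ← first divisor giving 1
The order is 63.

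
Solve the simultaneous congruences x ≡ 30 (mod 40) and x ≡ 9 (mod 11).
350

Using Chinese Remainder Theorem:
M = 40 × 11 = 440
M1 = 11, M2 = 40
y1 = 11^(-1) mod 40 = 11
y2 = 40^(-1) mod 11 = 8
x = (30×11×11 + 9×40×8) mod 440 = 350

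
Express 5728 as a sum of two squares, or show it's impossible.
Not possible

Factorization: 5728 = 2^5 × 179
By Fermat: n is sum of two squares iff every prime p ≡ 3 (mod 4) appears to even power.
Prime(s) ≡ 3 (mod 4) with odd exponent: [(179, 1)]
Therefore 5728 cannot be expressed as a² + b².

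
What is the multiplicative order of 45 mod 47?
46

47 is prime, so ord(45) divides φ(47) = 46.
Divisors of 46: 1, 2, 23, 46.
Repeated squaring: 45^1 ≡ 45, 45^2 ≡ 4, 45^4 ≡ 16, 45^8 ≡ 21, 45^16 ≡ 18, 45^32 ≡ 42 (mod 47).
Test 45^d mod 47 for each divisor d in increasing order:
45^1 ≡ 45
45^2 ≡ 4
45^23 = 45^16·45^4·45^2·45^1 ≡ 46
45^46 = 45^32·45^8·45^4·45^2 ≡ 1  ← first divisor giving 1
The order is 46.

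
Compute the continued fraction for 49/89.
[0; 1, 1, 4, 2, 4]

Euclidean algorithm steps:
49 = 0 × 89 + 49
89 = 1 × 49 + 40
49 = 1 × 40 + 9
40 = 4 × 9 + 4
9 = 2 × 4 + 1
4 = 4 × 1 + 0
Continued fraction: [0; 1, 1, 4, 2, 4]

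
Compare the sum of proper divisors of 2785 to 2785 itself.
deficient

Proper divisors of 2785: sum = 1 + 5 + 557 = 563
Since 563 < 2785, 2785 is deficient.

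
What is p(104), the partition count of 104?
304801365

p(n) counts ways to write n as a sum of positive integers (order ignored).
Euler's pentagonal recurrence: p(k) = p(k-1) + p(k-2) - p(k-5) - p(k-7) + p(k-12) + p(k-15) - ... (offsets j(3j∓1)/2, signs ++--, p(0)=1, p(<0)=0).
DP table for k = 0..103: p(0)=1, p(1)=1, p(2)=2, p(3)=3, p(4)=5, p(5)=7, p(6)=11, p(7)=15, p(8)=22, p(9)=30, p(10)=42, p(11)=56, p(12)=77, p(13)=101, p(14)=135, p(15)=176, p(16)=231, p(17)=297, p(18)=385, p(19)=490, p(20)=627, p(21)=792, p(22)=1002, p(23)=1255, p(24)=1575, p(25)=1958, p(26)=2436, p(27)=3010, p(28)=3718, p(29)=4565, p(30)=5604, p(31)=6842, p(32)=8349, p(33)=10143, p(34)=12310, p(35)=14883, p(36)=17977, p(37)=21637, p(38)=26015, p(39)=31185, p(40)=37338, p(41)=44583, p(42)=53174, p(43)=63261, p(44)=75175, p(45)=89134, p(46)=105558, p(47)=124754, p(48)=147273, p(49)=173525, p(50)=204226, p(51)=239943, p(52)=281589, p(53)=329931, p(54)=386155, p(55)=451276, p(56)=526823, p(57)=614154, p(58)=715220, p(59)=831820, p(60)=966467, p(61)=1121505, p(62)=1300156, p(63)=1505499, p(64)=1741630, p(65)=2012558, p(66)=2323520, p(67)=2679689, p(68)=3087735, p(69)=3554345, p(70)=4087968, p(71)=4697205, p(72)=5392783, p(73)=6185689, p(74)=7089500, p(75)=8118264, p(76)=9289091, p(77)=10619863, p(78)=12132164, p(79)=13848650, p(80)=15796476, p(81)=18004327, p(82)=20506255, p(83)=23338469, p(84)=26543660, p(85)=30167357, p(86)=34262962, p(87)=38887673, p(88)=44108109, p(89)=49995925, p(90)=56634173, p(91)=64112359, p(92)=72533807, p(93)=82010177, p(94)=92669720, p(95)=104651419, p(96)=118114304, p(97)=133230930, p(98)=150198136, p(99)=169229875, p(100)=190569292, p(101)=214481126, p(102)=241265379, p(103)=271248950.
Final step: p(104) = p(103) + p(102) - p(99) - p(97) + p(92) + p(89) - p(82) - p(78) + p(69) + p(64) - p(53) - p(47) + p(34) + p(27) - p(12) - p(4)
= 271248950 + 241265379 - 169229875 - 133230930 + 72533807 + 49995925 - 20506255 - 12132164 + 3554345 + 1741630 - 329931 - 124754 + 12310 + 3010 - 77 - 5
= 304801365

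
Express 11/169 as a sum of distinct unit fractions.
1/16 + 1/387 + 1/209290 + 1/109505550960

Greedy algorithm:
11/169: ceiling(169/11) = 16, use 1/16
7/2704: ceiling(2704/7) = 387, use 1/387
5/1046448: ceiling(1046448/5) = 209290, use 1/209290
1/109505550960: ceiling(109505550960/1) = 109505550960, use 1/109505550960
Result: 11/169 = 1/16 + 1/387 + 1/209290 + 1/109505550960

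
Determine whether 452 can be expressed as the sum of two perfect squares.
14² + 16² (a=14, b=16)

Factorization: 452 = 2^2 × 113
By Fermat: n is sum of two squares iff every prime p ≡ 3 (mod 4) appears to even power.
All primes ≡ 3 (mod 4) appear to even power.
Search a = 0, 1, 2, … for 452 - a² a perfect square: first hit at a = 14: 452 - 196 = 256 = 16².
452 = 14² + 16² = 196 + 256 ✓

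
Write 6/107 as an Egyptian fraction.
1/18 + 1/1926

Greedy algorithm:
6/107: ceiling(107/6) = 18, use 1/18
1/1926: ceiling(1926/1) = 1926, use 1/1926
Result: 6/107 = 1/18 + 1/1926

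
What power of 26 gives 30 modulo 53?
13

Baby-step giant-step with step n = ⌈√53⌉ = 8.
Baby steps 26^j mod 53 (j:value) for j=0..7: 0:1, 1:26, 2:40, 3:33, 4:10, 5:48, 6:29, 7:12.
Giant-step multiplier: 26^(-8) ≡ 26^(52-8) = 26^44 ≡ 44 (mod 53).
Giant steps γ_i = 30·44^i mod 53: γ_0=30, γ_1=48 (in table at j=5).
x = i·n + j = 1·8 + 5 = 13.
Check: 26^13 ≡ 30 (mod 53).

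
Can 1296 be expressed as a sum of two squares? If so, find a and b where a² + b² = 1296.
0² + 36² (a=0, b=36)

Factorization: 1296 = 2^4 × 3^4
By Fermat: n is sum of two squares iff every prime p ≡ 3 (mod 4) appears to even power.
All primes ≡ 3 (mod 4) appear to even power.
Search a = 0, 1, 2, … for 1296 - a² a perfect square: first hit at a = 0: 1296 - 0 = 1296 = 36².
1296 = 0² + 36² = 0 + 1296 ✓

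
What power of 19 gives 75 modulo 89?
87

Baby-step giant-step with step n = ⌈√89⌉ = 10.
Baby steps 19^j mod 89 (j:value) for j=0..9: 0:1, 1:19, 2:5, 3:6, 4:25, 5:30, 6:36, 7:61, 8:2, 9:38.
Giant-step multiplier: 19^(-10) ≡ 19^(88-10) = 19^78 ≡ 9 (mod 89).
Giant steps γ_i = 75·9^i mod 89: γ_0=75, γ_1=52, γ_2=23, γ_3=29, γ_4=83, γ_5=35, γ_6=48, γ_7=76, γ_8=61 (in table at j=7).
x = i·n + j = 8·10 + 7 = 87.
Check: 19^87 ≡ 75 (mod 89).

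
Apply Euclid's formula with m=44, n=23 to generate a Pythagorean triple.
(1407, 2024, 2465)

Euclid's formula: a = m² - n², b = 2mn, c = m² + n²
m = 44, n = 23
a = 44² - 23² = 1936 - 529 = 1407
b = 2 × 44 × 23 = 2024
c = 44² + 23² = 1936 + 529 = 2465
Verification: 1407² + 2024² = 1979649 + 4096576 = 6076225 = 2465² ✓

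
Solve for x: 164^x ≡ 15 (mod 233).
22

Baby-step giant-step with step n = ⌈√233⌉ = 16.
Baby steps 164^j mod 233 (j:value) for j=0..15: 0:1, 1:164, 2:101, 3:21, 4:182, 5:24, 6:208, 7:94, 8:38, 9:174, 10:110, 11:99, 12:159, 13:213, 14:215, 15:77.
Giant-step multiplier: 164^(-16) ≡ 164^(232-16) = 164^216 ≡ 76 (mod 233).
Giant steps γ_i = 15·76^i mod 233: γ_0=15, γ_1=208 (in table at j=6).
x = i·n + j = 1·16 + 6 = 22.
Check: 164^22 ≡ 15 (mod 233).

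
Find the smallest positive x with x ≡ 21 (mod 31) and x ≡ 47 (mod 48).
1199

Using Chinese Remainder Theorem:
M = 31 × 48 = 1488
M1 = 48, M2 = 31
y1 = 48^(-1) mod 31 = 11
y2 = 31^(-1) mod 48 = 31
x = (21×48×11 + 47×31×31) mod 1488 = 1199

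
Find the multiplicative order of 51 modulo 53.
52

53 is prime, so ord(51) divides φ(53) = 52.
Divisors of 52: 1, 2, 4, 13, 26, 52.
Repeated squaring: 51^1 ≡ 51, 51^2 ≡ 4, 51^4 ≡ 16, 51^8 ≡ 44, 51^16 ≡ 28, 51^32 ≡ 42 (mod 53).
Test 51^d mod 53 for each divisor d in increasing order:
51^1 ≡ 51
51^2 ≡ 4
51^4 ≡ 16
51^13 = 51^8·51^4·51^1 ≡ 23
51^26 = 51^16·51^8·51^2 ≡ 52
51^52 = 51^32·51^16·51^4 ≡ 1  ← first divisor giving 1
The order is 52.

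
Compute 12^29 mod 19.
8

Repeated squaring. Binary of 29 = 11101.
12^1 ≡ 12 (mod 19); 12^2 ≡ 11 (mod 19); 12^4 ≡ 7 (mod 19); 12^8 ≡ 11 (mod 19); 12^16 ≡ 7 (mod 19)
12^29 = 12^1 × 12^4 × 12^8 × 12^16 ≡ 8 (mod 19)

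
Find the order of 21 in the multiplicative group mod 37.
18

37 is prime, so ord(21) divides φ(37) = 36.
Divisors of 36: 1, 2, 3, 4, 6, 9, 12, 18, 36.
Repeated squaring: 21^1 ≡ 21, 21^2 ≡ 34, 21^4 ≡ 9, 21^8 ≡ 7, 21^16 ≡ 12, 21^32 ≡ 33 (mod 37).
Test 21^d mod 37 for each divisor d in increasing order:
21^1 ≡ 21
21^2 ≡ 34
21^3 = 21^2·21^1 ≡ 11
21^4 ≡ 9
21^6 = 21^4·21^2 ≡ 10
21^9 = 21^8·21^1 ≡ 36
21^12 = 21^8·21^4 ≡ 26
21^18 = 21^16·21^2 ≡ 1  ← first divisor giving 1
The order is 18.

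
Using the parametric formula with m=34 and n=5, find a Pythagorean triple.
(1131, 340, 1181)

Euclid's formula: a = m² - n², b = 2mn, c = m² + n²
m = 34, n = 5
a = 34² - 5² = 1156 - 25 = 1131
b = 2 × 34 × 5 = 340
c = 34² + 5² = 1156 + 25 = 1181
Verification: 1131² + 340² = 1279161 + 115600 = 1394761 = 1181² ✓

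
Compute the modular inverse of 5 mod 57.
23

gcd(5, 57) = 1, so the inverse exists.
Extended Euclidean algorithm on (57, 5):
57 = 11 × 5 + 2  ⟹  2 = (1)·57 + (-11)·5
5 = 2 × 2 + 1  ⟹  1 = (-2)·57 + (23)·5
So (23)·5 ≡ 1 (mod 57), i.e. 5^(-1) ≡ 23 (mod 57).
Check: 5 × 23 = 115 ≡ 1 (mod 57)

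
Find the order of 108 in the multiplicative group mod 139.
138

139 is prime, so ord(108) divides φ(139) = 138.
Divisors of 138: 1, 2, 3, 6, 23, 46, 69, 138.
Repeated squaring: 108^1 ≡ 108, 108^2 ≡ 127, 108^4 ≡ 5, 108^8 ≡ 25, 108^16 ≡ 69, 108^32 ≡ 35, 108^64 ≡ 113, 108^128 ≡ 120 (mod 139).
Test 108^d mod 139 for each divisor d in increasing order:
108^1 ≡ 108
108^2 ≡ 127
108^3 = 108^2·108^1 ≡ 94
108^6 = 108^4·108^2 ≡ 79
108^23 = 108^16·108^4·108^2·108^1 ≡ 43
108^46 = 108^32·108^8·108^4·108^2 ≡ 42
108^69 = 108^64·108^4·108^1 ≡ 138
108^138 = 108^128·108^8·108^2 ≡ 1  ← first divisor giving 1
The order is 138.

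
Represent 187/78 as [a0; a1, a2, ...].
[2; 2, 1, 1, 15]

Euclidean algorithm steps:
187 = 2 × 78 + 31
78 = 2 × 31 + 16
31 = 1 × 16 + 15
16 = 1 × 15 + 1
15 = 15 × 1 + 0
Continued fraction: [2; 2, 1, 1, 15]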